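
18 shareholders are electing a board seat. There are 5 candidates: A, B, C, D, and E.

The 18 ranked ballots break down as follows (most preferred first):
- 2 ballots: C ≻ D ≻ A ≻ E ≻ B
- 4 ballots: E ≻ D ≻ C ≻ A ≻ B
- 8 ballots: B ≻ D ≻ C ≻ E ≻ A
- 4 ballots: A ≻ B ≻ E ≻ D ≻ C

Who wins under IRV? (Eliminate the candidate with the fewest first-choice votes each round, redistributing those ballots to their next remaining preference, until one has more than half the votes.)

Round 1: A 4, B 8, C 2, D 0, E 4. D eliminated.
Round 2: A 4, B 8, C 2, E 4. C eliminated.
Round 3: A 6, B 8, E 4. E eliminated.
Round 4: A 10, B 8. A has a majority (≥10).

A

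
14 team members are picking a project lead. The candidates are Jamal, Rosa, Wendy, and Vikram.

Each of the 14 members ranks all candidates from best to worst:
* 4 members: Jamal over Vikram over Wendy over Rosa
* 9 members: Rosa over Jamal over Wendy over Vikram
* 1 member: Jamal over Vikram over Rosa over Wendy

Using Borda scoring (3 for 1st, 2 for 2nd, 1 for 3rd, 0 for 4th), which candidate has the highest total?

Jamal

Jamal: 4×3 + 9×2 + 1×3 = 33
Rosa: 4×0 + 9×3 + 1×1 = 28
Wendy: 4×1 + 9×1 + 1×0 = 13
Vikram: 4×2 + 9×0 + 1×2 = 10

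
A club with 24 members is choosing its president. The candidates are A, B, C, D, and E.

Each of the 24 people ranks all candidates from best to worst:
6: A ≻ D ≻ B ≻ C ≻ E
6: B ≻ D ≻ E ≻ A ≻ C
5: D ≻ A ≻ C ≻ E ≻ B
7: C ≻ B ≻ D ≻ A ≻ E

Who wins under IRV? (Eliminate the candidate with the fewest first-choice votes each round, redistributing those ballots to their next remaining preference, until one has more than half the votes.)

Round 1: A 6, B 6, C 7, D 5, E 0. E eliminated.
Round 2: A 6, B 6, C 7, D 5. D eliminated.
Round 3: A 11, B 6, C 7. B eliminated.
Round 4: A 17, C 7. A has a majority (≥13).

A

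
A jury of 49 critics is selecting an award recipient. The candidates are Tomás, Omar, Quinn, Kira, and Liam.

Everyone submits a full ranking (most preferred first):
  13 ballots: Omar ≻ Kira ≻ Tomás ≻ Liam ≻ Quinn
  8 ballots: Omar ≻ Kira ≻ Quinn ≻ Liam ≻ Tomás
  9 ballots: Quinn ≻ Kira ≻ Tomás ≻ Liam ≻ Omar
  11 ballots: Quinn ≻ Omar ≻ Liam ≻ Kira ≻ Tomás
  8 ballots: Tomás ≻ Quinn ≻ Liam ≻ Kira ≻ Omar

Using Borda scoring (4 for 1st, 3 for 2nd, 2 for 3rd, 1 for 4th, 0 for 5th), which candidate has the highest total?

Tomás: 13×2 + 8×0 + 9×2 + 11×0 + 8×4 = 76
Omar: 13×4 + 8×4 + 9×0 + 11×3 + 8×0 = 117
Quinn: 13×0 + 8×2 + 9×4 + 11×4 + 8×3 = 120
Kira: 13×3 + 8×3 + 9×3 + 11×1 + 8×1 = 109
Liam: 13×1 + 8×1 + 9×1 + 11×2 + 8×2 = 68

Quinn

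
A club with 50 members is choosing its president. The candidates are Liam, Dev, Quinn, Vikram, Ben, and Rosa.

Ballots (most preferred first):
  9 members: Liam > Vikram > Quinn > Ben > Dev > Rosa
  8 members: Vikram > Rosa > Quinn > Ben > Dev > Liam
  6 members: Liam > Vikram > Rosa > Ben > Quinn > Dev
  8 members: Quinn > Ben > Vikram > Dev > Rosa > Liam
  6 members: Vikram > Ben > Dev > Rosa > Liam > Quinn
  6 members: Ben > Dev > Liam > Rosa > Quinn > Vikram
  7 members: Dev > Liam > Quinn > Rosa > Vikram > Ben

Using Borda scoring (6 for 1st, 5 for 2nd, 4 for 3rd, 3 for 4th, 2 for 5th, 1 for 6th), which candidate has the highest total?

Liam: 9×6 + 8×1 + 6×6 + 8×1 + 6×2 + 6×4 + 7×5 = 177
Dev: 9×2 + 8×2 + 6×1 + 8×3 + 6×4 + 6×5 + 7×6 = 160
Quinn: 9×4 + 8×4 + 6×2 + 8×6 + 6×1 + 6×2 + 7×4 = 174
Vikram: 9×5 + 8×6 + 6×5 + 8×4 + 6×6 + 6×1 + 7×2 = 211
Ben: 9×3 + 8×3 + 6×3 + 8×5 + 6×5 + 6×6 + 7×1 = 182
Rosa: 9×1 + 8×5 + 6×4 + 8×2 + 6×3 + 6×3 + 7×3 = 146

Vikram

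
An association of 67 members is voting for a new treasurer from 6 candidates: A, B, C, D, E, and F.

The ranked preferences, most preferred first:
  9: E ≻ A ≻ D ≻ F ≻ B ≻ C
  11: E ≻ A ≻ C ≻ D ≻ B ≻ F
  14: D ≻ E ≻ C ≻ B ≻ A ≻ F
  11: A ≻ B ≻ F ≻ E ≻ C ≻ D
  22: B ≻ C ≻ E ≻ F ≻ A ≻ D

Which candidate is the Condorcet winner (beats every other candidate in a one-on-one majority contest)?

E

E vs A: 56–11
E vs B: 34–33
E vs C: 45–22
E vs D: 53–14
E vs F: 56–11
E beats every other candidate.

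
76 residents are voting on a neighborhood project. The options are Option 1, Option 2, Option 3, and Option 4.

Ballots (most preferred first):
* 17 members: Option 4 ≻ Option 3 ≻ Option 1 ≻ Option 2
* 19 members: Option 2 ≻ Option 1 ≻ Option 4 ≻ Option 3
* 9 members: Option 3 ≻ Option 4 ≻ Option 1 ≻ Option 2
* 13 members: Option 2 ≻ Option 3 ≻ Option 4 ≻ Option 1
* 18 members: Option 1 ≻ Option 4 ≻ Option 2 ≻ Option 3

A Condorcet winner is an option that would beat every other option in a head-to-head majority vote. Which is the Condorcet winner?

Option 4

Option 4 vs Option 1: 39–37
Option 4 vs Option 2: 44–32
Option 4 vs Option 3: 54–22
Option 4 beats every other option.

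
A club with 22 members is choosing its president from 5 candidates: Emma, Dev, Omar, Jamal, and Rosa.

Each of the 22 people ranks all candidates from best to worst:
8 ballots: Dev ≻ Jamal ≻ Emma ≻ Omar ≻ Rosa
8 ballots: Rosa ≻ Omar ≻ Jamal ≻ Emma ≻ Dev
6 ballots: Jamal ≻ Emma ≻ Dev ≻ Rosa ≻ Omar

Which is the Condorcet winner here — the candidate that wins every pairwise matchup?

Jamal

Jamal vs Emma: 22–0
Jamal vs Dev: 14–8
Jamal vs Omar: 14–8
Jamal vs Rosa: 14–8
Jamal beats every other candidate.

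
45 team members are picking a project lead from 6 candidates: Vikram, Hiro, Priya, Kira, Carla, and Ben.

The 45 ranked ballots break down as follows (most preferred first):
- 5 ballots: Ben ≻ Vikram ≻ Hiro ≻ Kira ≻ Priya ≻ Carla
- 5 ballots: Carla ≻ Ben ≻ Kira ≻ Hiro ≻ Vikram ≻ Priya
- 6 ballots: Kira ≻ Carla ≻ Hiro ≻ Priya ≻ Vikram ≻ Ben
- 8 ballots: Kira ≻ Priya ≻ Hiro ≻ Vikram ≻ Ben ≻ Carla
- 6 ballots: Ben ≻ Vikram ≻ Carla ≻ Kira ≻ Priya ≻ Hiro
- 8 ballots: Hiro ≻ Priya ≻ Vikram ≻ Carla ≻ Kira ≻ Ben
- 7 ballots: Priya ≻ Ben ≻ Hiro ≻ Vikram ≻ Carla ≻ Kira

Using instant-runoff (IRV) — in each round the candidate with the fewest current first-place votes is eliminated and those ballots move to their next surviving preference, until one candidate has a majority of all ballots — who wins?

Round 1: Vikram 0, Hiro 8, Priya 7, Kira 14, Carla 5, Ben 11. Vikram eliminated.
Round 2: Hiro 8, Priya 7, Kira 14, Carla 5, Ben 11. Carla eliminated.
Round 3: Hiro 8, Priya 7, Kira 14, Ben 16. Priya eliminated.
Round 4: Hiro 8, Kira 14, Ben 23. Ben has a majority (≥23).

Ben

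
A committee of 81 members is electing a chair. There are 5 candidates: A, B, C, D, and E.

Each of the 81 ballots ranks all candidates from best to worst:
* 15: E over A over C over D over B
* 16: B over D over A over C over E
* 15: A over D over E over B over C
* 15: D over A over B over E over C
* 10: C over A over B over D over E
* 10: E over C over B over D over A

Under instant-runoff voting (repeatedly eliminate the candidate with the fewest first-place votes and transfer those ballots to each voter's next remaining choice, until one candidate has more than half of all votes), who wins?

A

Round 1: A 15, B 16, C 10, D 15, E 25. C eliminated.
Round 2: A 25, B 16, D 15, E 25. D eliminated.
Round 3: A 40, B 16, E 25. B eliminated.
Round 4: A 56, E 25. A has a majority (≥41).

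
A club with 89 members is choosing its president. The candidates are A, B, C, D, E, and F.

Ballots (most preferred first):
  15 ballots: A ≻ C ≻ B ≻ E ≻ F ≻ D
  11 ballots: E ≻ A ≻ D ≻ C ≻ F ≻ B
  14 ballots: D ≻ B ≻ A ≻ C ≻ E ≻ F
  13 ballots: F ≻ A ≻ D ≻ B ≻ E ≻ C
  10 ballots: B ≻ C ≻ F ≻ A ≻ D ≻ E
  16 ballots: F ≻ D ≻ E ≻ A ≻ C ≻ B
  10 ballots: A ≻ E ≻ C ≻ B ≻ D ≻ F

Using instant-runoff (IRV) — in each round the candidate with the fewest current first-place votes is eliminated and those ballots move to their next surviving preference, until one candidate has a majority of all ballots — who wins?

Round 1: A 25, B 10, C 0, D 14, E 11, F 29. C eliminated.
Round 2: A 25, B 10, D 14, E 11, F 29. B eliminated.
Round 3: A 25, D 14, E 11, F 39. E eliminated.
Round 4: A 36, D 14, F 39. D eliminated.
Round 5: A 50, F 39. A has a majority (≥45).

A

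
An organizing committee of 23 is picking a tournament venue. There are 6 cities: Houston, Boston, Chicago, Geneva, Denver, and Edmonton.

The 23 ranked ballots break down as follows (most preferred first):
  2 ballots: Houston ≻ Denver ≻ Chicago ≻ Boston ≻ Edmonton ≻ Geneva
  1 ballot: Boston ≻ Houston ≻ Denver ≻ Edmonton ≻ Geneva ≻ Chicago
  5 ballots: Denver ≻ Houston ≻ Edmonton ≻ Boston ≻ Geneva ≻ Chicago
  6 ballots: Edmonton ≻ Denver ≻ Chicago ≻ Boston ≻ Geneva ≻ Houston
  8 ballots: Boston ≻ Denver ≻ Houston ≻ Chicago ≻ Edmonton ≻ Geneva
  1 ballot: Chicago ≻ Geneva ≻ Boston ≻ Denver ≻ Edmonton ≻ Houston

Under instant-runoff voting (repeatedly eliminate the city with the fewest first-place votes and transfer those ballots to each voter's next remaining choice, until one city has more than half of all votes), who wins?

Round 1: Houston 2, Boston 9, Chicago 1, Geneva 0, Denver 5, Edmonton 6. Geneva eliminated.
Round 2: Houston 2, Boston 9, Chicago 1, Denver 5, Edmonton 6. Chicago eliminated.
Round 3: Houston 2, Boston 10, Denver 5, Edmonton 6. Houston eliminated.
Round 4: Boston 10, Denver 7, Edmonton 6. Edmonton eliminated.
Round 5: Boston 10, Denver 13. Denver has a majority (≥12).

Denver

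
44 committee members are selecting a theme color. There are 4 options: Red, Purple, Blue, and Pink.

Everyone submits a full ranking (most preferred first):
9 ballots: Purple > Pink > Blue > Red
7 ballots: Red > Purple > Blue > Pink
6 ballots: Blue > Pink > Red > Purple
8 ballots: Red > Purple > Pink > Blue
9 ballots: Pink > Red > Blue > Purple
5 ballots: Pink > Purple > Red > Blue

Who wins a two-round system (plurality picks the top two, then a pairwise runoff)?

Pink

Round 1 first-place votes: Red 15, Purple 9, Blue 6, Pink 14. Red and Pink advance.
Runoff: Red is ranked above Pink on 15 ballots, Pink above Red on 29.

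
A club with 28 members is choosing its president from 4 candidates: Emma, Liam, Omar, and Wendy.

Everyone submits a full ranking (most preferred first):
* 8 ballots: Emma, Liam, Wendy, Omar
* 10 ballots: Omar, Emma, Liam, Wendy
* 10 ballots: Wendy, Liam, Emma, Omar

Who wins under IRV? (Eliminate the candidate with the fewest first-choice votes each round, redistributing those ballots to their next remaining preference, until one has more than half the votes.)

Wendy

Round 1: Emma 8, Liam 0, Omar 10, Wendy 10. Liam eliminated.
Round 2: Emma 8, Omar 10, Wendy 10. Emma eliminated.
Round 3: Omar 10, Wendy 18. Wendy has a majority (≥15).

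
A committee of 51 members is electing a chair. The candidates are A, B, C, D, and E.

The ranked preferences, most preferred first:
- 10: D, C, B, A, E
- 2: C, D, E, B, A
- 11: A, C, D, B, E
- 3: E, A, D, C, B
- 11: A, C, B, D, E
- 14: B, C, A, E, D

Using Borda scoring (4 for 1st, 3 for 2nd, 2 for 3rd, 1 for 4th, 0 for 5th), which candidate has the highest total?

C

A: 10×1 + 2×0 + 11×4 + 3×3 + 11×4 + 14×2 = 135
B: 10×2 + 2×1 + 11×1 + 3×0 + 11×2 + 14×4 = 111
C: 10×3 + 2×4 + 11×3 + 3×1 + 11×3 + 14×3 = 149
D: 10×4 + 2×3 + 11×2 + 3×2 + 11×1 + 14×0 = 85
E: 10×0 + 2×2 + 11×0 + 3×4 + 11×0 + 14×1 = 30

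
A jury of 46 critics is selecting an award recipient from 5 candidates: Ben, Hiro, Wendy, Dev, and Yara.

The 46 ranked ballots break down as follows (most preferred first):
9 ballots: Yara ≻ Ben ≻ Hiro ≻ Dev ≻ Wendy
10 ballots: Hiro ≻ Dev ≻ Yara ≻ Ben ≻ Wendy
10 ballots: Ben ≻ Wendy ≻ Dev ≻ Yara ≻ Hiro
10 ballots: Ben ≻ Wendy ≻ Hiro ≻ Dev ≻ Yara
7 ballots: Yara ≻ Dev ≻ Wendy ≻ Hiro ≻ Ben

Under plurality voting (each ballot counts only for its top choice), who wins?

Ben

First-place votes: Ben 20, Hiro 10, Wendy 0, Dev 0, Yara 16.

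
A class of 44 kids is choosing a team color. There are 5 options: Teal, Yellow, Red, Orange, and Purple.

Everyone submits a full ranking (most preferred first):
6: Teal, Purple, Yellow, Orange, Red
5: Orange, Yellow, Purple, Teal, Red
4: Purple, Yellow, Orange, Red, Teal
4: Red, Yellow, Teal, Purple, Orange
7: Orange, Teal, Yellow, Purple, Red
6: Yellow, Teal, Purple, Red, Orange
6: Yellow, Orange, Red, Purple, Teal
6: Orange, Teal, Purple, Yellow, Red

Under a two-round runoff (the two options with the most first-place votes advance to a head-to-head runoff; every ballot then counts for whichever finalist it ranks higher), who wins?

Round 1 first-place votes: Teal 6, Yellow 12, Red 4, Orange 18, Purple 4. Orange and Yellow advance.
Runoff: Orange is ranked above Yellow on 18 ballots, Yellow above Orange on 26.

Yellow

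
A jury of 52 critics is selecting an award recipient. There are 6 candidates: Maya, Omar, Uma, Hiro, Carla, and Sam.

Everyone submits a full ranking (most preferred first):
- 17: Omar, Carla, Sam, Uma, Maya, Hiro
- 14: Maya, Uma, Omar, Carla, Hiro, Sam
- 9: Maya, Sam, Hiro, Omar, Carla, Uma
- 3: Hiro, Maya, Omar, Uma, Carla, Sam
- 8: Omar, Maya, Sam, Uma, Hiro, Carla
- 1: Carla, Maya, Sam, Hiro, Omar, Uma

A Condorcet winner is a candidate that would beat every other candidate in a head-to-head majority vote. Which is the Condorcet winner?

Maya vs Omar: 27–25
Maya vs Uma: 35–17
Maya vs Hiro: 49–3
Maya vs Carla: 34–18
Maya vs Sam: 35–17
Maya beats every other candidate.

Maya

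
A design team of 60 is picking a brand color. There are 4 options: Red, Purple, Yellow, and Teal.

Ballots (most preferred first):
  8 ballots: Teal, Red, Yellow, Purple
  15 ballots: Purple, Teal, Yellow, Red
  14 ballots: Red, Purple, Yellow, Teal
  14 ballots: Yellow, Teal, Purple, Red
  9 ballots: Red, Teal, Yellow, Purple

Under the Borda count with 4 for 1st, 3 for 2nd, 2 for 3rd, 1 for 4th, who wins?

Red: 8×3 + 15×1 + 14×4 + 14×1 + 9×4 = 145
Purple: 8×1 + 15×4 + 14×3 + 14×2 + 9×1 = 147
Yellow: 8×2 + 15×2 + 14×2 + 14×4 + 9×2 = 148
Teal: 8×4 + 15×3 + 14×1 + 14×3 + 9×3 = 160

Teal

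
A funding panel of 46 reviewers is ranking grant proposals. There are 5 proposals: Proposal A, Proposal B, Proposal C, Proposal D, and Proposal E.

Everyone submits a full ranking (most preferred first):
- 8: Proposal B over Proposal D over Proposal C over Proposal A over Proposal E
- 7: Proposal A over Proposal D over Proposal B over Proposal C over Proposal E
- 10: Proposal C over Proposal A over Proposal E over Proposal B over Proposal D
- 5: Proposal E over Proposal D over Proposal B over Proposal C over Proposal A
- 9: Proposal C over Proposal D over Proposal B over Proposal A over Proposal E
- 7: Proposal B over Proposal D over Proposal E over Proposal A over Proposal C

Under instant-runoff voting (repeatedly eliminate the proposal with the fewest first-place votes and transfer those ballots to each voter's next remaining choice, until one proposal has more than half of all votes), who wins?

Proposal B

Round 1: Proposal A 7, Proposal B 15, Proposal C 19, Proposal D 0, Proposal E 5. Proposal D eliminated.
Round 2: Proposal A 7, Proposal B 15, Proposal C 19, Proposal E 5. Proposal E eliminated.
Round 3: Proposal A 7, Proposal B 20, Proposal C 19. Proposal A eliminated.
Round 4: Proposal B 27, Proposal C 19. Proposal B has a majority (≥24).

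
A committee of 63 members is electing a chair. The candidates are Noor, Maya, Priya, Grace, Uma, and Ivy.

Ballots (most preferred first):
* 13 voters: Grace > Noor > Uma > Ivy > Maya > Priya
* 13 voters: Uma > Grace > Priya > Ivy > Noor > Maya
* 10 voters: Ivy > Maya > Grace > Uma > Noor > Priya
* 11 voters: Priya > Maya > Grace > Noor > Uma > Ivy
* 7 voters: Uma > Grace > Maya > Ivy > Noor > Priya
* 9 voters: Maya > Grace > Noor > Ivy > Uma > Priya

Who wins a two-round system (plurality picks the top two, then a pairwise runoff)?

Grace

Round 1 first-place votes: Noor 0, Maya 9, Priya 11, Grace 13, Uma 20, Ivy 10. Uma and Grace advance.
Runoff: Uma is ranked above Grace on 20 ballots, Grace above Uma on 43.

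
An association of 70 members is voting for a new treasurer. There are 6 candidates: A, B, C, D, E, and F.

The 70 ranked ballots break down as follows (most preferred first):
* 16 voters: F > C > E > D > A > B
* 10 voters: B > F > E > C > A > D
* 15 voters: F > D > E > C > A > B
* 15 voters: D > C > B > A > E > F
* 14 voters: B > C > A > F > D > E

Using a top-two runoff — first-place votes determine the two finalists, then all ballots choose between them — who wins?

Round 1 first-place votes: A 0, B 24, C 0, D 15, E 0, F 31. F and B advance.
Runoff: F is ranked above B on 31 ballots, B above F on 39.

B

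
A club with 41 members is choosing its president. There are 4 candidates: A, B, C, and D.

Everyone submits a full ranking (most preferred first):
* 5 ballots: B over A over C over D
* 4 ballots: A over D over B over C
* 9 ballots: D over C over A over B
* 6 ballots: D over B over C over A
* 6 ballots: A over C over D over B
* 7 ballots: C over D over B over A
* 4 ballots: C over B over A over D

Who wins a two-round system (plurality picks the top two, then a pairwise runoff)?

C

Round 1 first-place votes: A 10, B 5, C 11, D 15. D and C advance.
Runoff: D is ranked above C on 19 ballots, C above D on 22.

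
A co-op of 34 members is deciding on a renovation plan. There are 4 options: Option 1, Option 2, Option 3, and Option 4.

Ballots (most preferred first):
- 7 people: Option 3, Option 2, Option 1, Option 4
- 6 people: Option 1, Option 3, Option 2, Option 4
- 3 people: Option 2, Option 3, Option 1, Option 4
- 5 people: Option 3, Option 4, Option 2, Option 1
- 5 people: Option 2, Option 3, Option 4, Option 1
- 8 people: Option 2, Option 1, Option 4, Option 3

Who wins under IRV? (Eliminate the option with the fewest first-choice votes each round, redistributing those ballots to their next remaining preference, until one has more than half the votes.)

Option 3

Round 1: Option 1 6, Option 2 16, Option 3 12, Option 4 0. Option 4 eliminated.
Round 2: Option 1 6, Option 2 16, Option 3 12. Option 1 eliminated.
Round 3: Option 2 16, Option 3 18. Option 3 has a majority (≥18).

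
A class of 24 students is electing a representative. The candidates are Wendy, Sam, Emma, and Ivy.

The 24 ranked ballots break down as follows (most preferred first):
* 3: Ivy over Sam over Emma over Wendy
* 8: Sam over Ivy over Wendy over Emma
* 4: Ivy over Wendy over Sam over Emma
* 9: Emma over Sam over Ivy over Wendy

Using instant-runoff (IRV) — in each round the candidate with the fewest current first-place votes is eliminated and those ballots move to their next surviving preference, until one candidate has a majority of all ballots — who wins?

Round 1: Wendy 0, Sam 8, Emma 9, Ivy 7. Wendy eliminated.
Round 2: Sam 8, Emma 9, Ivy 7. Ivy eliminated.
Round 3: Sam 15, Emma 9. Sam has a majority (≥13).

Sam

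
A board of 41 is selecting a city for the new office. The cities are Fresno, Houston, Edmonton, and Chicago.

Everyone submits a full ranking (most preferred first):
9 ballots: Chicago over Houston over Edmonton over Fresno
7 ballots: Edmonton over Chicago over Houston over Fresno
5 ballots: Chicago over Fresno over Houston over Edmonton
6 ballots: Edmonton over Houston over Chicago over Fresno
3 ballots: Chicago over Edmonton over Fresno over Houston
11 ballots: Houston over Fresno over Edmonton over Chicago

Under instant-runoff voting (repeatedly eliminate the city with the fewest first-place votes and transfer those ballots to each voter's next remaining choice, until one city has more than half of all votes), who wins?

Edmonton

Round 1: Fresno 0, Houston 11, Edmonton 13, Chicago 17. Fresno eliminated.
Round 2: Houston 11, Edmonton 13, Chicago 17. Houston eliminated.
Round 3: Edmonton 24, Chicago 17. Edmonton has a majority (≥21).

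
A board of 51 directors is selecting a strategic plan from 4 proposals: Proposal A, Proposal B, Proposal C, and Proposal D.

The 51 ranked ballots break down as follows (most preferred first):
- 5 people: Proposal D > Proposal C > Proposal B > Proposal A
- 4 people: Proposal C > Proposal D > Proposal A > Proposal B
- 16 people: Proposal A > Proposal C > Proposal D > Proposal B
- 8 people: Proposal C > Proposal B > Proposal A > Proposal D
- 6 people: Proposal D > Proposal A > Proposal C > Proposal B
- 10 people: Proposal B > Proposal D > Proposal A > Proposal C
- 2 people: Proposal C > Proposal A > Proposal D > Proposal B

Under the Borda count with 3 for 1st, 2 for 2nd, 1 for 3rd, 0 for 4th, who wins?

Proposal A: 5×0 + 4×1 + 16×3 + 8×1 + 6×2 + 10×1 + 2×2 = 86
Proposal B: 5×1 + 4×0 + 16×0 + 8×2 + 6×0 + 10×3 + 2×0 = 51
Proposal C: 5×2 + 4×3 + 16×2 + 8×3 + 6×1 + 10×0 + 2×3 = 90
Proposal D: 5×3 + 4×2 + 16×1 + 8×0 + 6×3 + 10×2 + 2×1 = 79

Proposal C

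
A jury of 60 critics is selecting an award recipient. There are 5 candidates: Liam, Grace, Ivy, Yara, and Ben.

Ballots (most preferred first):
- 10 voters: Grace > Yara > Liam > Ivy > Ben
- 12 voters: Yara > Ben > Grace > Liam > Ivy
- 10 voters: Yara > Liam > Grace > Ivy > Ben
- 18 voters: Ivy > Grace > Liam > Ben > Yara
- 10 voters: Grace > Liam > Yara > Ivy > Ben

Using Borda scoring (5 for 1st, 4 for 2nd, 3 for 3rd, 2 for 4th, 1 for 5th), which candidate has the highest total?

Grace

Liam: 10×3 + 12×2 + 10×4 + 18×3 + 10×4 = 188
Grace: 10×5 + 12×3 + 10×3 + 18×4 + 10×5 = 238
Ivy: 10×2 + 12×1 + 10×2 + 18×5 + 10×2 = 162
Yara: 10×4 + 12×5 + 10×5 + 18×1 + 10×3 = 198
Ben: 10×1 + 12×4 + 10×1 + 18×2 + 10×1 = 114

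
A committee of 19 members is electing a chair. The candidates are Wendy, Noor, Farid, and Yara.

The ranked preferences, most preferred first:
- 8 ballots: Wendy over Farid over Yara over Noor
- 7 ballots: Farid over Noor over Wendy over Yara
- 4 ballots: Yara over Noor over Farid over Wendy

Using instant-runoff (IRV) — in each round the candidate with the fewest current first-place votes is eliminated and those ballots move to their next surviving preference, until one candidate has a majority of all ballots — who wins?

Farid

Round 1: Wendy 8, Noor 0, Farid 7, Yara 4. Noor eliminated.
Round 2: Wendy 8, Farid 7, Yara 4. Yara eliminated.
Round 3: Wendy 8, Farid 11. Farid has a majority (≥10).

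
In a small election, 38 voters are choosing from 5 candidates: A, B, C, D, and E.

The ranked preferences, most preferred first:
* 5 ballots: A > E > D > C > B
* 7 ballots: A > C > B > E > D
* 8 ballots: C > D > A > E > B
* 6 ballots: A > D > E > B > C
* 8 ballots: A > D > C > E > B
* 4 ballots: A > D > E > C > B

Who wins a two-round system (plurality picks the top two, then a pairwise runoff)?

A

Round 1 first-place votes: A 30, B 0, C 8, D 0, E 0. A and C advance.
Runoff: A is ranked above C on 30 ballots, C above A on 8.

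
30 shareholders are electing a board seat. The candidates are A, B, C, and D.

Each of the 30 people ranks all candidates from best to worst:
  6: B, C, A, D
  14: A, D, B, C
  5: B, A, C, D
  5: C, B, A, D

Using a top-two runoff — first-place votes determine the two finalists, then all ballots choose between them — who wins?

Round 1 first-place votes: A 14, B 11, C 5, D 0. A and B advance.
Runoff: A is ranked above B on 14 ballots, B above A on 16.

B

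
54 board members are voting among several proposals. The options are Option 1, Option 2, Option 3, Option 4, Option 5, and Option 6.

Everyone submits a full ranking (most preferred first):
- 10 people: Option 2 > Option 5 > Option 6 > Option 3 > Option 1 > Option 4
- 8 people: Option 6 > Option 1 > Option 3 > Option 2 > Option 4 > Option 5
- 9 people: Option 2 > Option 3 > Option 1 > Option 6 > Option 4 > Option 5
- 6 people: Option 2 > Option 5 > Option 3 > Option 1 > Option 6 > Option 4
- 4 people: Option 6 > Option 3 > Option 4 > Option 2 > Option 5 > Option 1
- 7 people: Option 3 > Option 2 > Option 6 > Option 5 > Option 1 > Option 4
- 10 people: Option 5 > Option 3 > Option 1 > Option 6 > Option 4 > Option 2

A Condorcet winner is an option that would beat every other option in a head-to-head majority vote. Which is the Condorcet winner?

Option 3 vs Option 1: 46–8
Option 3 vs Option 2: 29–25
Option 3 vs Option 4: 54–0
Option 3 vs Option 5: 28–26
Option 3 vs Option 6: 32–22
Option 3 beats every other option.

Option 3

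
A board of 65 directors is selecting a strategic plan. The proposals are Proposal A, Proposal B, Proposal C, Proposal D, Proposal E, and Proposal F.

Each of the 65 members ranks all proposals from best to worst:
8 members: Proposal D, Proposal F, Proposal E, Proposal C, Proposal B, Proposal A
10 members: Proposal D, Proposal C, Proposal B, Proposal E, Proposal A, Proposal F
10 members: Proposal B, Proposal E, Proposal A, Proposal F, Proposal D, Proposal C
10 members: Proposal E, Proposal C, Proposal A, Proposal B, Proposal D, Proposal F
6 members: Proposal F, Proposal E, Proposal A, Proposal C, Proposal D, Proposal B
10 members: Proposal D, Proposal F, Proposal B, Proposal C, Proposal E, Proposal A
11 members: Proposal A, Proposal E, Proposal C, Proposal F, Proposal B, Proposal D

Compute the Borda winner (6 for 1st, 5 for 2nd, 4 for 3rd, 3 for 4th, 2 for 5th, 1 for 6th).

Proposal E

Proposal A: 8×1 + 10×2 + 10×4 + 10×4 + 6×4 + 10×1 + 11×6 = 208
Proposal B: 8×2 + 10×4 + 10×6 + 10×3 + 6×1 + 10×4 + 11×2 = 214
Proposal C: 8×3 + 10×5 + 10×1 + 10×5 + 6×3 + 10×3 + 11×4 = 226
Proposal D: 8×6 + 10×6 + 10×2 + 10×2 + 6×2 + 10×6 + 11×1 = 231
Proposal E: 8×4 + 10×3 + 10×5 + 10×6 + 6×5 + 10×2 + 11×5 = 277
Proposal F: 8×5 + 10×1 + 10×3 + 10×1 + 6×6 + 10×5 + 11×3 = 209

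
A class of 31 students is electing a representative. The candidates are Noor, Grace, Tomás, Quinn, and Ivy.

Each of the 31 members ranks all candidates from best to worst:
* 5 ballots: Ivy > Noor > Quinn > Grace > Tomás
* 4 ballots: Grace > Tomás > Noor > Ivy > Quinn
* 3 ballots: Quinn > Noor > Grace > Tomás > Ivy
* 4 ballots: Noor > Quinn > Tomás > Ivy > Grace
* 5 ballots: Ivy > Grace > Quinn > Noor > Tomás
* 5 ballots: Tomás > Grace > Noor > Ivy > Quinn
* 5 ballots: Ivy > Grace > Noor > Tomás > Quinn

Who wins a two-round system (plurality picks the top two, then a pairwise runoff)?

Round 1 first-place votes: Noor 4, Grace 4, Tomás 5, Quinn 3, Ivy 15. Ivy and Tomás advance.
Runoff: Ivy is ranked above Tomás on 15 ballots, Tomás above Ivy on 16.

Tomás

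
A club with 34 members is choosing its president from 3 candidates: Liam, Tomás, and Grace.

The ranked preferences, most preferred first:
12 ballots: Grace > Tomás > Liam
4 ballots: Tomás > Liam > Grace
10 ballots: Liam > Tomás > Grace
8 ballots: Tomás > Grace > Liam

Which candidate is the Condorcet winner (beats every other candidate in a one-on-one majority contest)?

Tomás

Tomás vs Liam: 24–10
Tomás vs Grace: 22–12
Tomás beats every other candidate.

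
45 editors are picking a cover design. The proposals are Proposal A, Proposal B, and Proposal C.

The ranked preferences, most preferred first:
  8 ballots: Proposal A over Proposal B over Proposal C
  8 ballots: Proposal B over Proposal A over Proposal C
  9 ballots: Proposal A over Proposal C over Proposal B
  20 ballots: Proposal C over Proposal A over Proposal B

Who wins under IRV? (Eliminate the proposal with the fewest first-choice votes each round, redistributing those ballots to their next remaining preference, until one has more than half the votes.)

Proposal A

Round 1: Proposal A 17, Proposal B 8, Proposal C 20. Proposal B eliminated.
Round 2: Proposal A 25, Proposal C 20. Proposal A has a majority (≥23).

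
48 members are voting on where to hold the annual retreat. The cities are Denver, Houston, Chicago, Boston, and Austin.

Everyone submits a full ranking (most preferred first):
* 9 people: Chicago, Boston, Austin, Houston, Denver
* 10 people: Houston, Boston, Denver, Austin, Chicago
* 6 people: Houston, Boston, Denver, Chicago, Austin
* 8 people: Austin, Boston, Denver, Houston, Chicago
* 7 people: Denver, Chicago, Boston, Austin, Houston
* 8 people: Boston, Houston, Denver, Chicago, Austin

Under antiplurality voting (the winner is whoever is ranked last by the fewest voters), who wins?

Boston

Last-place votes: Denver 9, Houston 7, Chicago 18, Boston 0, Austin 14.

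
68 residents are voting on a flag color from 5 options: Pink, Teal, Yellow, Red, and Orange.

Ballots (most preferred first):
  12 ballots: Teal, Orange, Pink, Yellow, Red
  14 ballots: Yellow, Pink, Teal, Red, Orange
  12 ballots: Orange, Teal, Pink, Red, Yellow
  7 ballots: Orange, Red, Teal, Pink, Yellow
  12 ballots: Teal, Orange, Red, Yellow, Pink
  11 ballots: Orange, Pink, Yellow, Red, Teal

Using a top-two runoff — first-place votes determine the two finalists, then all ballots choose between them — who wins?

Round 1 first-place votes: Pink 0, Teal 24, Yellow 14, Red 0, Orange 30. Orange and Teal advance.
Runoff: Orange is ranked above Teal on 30 ballots, Teal above Orange on 38.

Teal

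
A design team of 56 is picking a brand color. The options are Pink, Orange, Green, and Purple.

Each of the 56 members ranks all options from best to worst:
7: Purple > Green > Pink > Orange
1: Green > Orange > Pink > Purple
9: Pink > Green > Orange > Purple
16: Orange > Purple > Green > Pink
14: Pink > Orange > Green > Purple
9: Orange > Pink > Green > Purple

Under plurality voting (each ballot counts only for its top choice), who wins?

Orange

First-place votes: Pink 23, Orange 25, Green 1, Purple 7.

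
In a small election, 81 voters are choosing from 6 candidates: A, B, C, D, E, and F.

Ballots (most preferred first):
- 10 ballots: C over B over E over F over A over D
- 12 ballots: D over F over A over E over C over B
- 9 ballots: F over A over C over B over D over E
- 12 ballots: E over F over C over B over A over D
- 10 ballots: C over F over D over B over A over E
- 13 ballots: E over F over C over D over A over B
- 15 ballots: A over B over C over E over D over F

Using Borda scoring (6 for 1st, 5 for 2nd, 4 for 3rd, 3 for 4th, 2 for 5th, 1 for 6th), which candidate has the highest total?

C

A: 10×2 + 12×4 + 9×5 + 12×2 + 10×2 + 13×2 + 15×6 = 273
B: 10×5 + 12×1 + 9×3 + 12×3 + 10×3 + 13×1 + 15×5 = 243
C: 10×6 + 12×2 + 9×4 + 12×4 + 10×6 + 13×4 + 15×4 = 340
D: 10×1 + 12×6 + 9×2 + 12×1 + 10×4 + 13×3 + 15×2 = 221
E: 10×4 + 12×3 + 9×1 + 12×6 + 10×1 + 13×6 + 15×3 = 290
F: 10×3 + 12×5 + 9×6 + 12×5 + 10×5 + 13×5 + 15×1 = 334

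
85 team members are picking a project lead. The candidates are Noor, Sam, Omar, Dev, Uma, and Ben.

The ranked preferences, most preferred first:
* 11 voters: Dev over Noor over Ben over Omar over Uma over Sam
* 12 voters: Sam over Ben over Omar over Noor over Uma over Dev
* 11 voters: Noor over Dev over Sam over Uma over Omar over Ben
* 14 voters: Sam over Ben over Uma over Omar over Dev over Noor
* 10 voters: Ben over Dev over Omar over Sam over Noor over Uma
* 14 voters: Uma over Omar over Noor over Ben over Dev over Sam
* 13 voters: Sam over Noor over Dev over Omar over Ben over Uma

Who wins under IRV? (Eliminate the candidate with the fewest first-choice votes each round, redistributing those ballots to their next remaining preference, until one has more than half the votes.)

Round 1: Noor 11, Sam 39, Omar 0, Dev 11, Uma 14, Ben 10. Omar eliminated.
Round 2: Noor 11, Sam 39, Dev 11, Uma 14, Ben 10. Ben eliminated.
Round 3: Noor 11, Sam 39, Dev 21, Uma 14. Noor eliminated.
Round 4: Sam 39, Dev 32, Uma 14. Uma eliminated.
Round 5: Sam 39, Dev 46. Dev has a majority (≥43).

Dev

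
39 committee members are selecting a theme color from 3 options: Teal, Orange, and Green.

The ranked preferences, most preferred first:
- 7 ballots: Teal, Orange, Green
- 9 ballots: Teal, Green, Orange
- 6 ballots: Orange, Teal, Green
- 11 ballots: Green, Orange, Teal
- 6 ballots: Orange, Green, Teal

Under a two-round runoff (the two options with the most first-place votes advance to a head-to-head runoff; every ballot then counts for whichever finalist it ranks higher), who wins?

Round 1 first-place votes: Teal 16, Orange 12, Green 11. Teal and Orange advance.
Runoff: Teal is ranked above Orange on 16 ballots, Orange above Teal on 23.

Orange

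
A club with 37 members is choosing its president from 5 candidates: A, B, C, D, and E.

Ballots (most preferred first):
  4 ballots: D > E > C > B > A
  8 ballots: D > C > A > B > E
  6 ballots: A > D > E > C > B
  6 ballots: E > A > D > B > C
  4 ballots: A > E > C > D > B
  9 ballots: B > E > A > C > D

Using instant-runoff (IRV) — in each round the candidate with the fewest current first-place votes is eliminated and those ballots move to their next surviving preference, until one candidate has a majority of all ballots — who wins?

A

Round 1: A 10, B 9, C 0, D 12, E 6. C eliminated.
Round 2: A 10, B 9, D 12, E 6. E eliminated.
Round 3: A 16, B 9, D 12. B eliminated.
Round 4: A 25, D 12. A has a majority (≥19).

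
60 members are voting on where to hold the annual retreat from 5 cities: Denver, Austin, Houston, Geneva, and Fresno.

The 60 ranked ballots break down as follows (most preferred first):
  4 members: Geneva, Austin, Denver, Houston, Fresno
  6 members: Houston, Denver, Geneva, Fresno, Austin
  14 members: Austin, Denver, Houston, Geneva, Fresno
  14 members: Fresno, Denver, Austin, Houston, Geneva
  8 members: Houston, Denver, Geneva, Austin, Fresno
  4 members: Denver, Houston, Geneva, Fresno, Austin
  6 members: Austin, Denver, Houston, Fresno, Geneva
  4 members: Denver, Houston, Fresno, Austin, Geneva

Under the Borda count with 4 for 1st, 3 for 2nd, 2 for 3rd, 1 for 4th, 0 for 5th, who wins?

Denver

Denver: 4×2 + 6×3 + 14×3 + 14×3 + 8×3 + 4×4 + 6×3 + 4×4 = 184
Austin: 4×3 + 6×0 + 14×4 + 14×2 + 8×1 + 4×0 + 6×4 + 4×1 = 132
Houston: 4×1 + 6×4 + 14×2 + 14×1 + 8×4 + 4×3 + 6×2 + 4×3 = 138
Geneva: 4×4 + 6×2 + 14×1 + 14×0 + 8×2 + 4×2 + 6×0 + 4×0 = 66
Fresno: 4×0 + 6×1 + 14×0 + 14×4 + 8×0 + 4×1 + 6×1 + 4×2 = 80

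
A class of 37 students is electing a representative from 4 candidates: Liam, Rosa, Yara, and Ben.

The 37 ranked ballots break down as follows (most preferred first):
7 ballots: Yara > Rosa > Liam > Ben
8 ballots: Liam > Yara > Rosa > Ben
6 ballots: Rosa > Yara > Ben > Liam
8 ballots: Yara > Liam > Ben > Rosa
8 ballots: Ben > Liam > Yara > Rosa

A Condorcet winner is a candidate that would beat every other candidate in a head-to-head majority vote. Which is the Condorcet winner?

Yara vs Liam: 21–16
Yara vs Rosa: 31–6
Yara vs Ben: 29–8
Yara beats every other candidate.

Yara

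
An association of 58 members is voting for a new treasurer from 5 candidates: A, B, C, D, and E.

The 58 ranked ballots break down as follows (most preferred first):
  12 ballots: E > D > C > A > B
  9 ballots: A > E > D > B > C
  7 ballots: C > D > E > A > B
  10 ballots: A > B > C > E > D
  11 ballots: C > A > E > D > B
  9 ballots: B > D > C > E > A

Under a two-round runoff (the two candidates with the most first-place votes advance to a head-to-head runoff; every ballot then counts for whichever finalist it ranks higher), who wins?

C

Round 1 first-place votes: A 19, B 9, C 18, D 0, E 12. A and C advance.
Runoff: A is ranked above C on 19 ballots, C above A on 39.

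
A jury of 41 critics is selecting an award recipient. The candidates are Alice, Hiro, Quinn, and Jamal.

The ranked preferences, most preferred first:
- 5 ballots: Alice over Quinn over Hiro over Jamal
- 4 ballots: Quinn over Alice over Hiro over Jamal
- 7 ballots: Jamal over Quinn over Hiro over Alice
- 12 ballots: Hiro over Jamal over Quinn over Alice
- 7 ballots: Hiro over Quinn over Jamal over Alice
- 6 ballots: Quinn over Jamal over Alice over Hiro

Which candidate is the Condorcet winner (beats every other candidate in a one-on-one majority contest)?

Quinn

Quinn vs Alice: 36–5
Quinn vs Hiro: 22–19
Quinn vs Jamal: 22–19
Quinn beats every other candidate.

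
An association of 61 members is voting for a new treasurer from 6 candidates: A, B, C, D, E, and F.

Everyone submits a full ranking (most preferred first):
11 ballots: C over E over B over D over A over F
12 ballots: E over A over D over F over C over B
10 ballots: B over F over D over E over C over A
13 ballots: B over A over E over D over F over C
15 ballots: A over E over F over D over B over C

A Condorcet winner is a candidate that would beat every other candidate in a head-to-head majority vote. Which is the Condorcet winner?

E

E vs A: 33–28
E vs B: 38–23
E vs C: 50–11
E vs D: 51–10
E vs F: 51–10
E beats every other candidate.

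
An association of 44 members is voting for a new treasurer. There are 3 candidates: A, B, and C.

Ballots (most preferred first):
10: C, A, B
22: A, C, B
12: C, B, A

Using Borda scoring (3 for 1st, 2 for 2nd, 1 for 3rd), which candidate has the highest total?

C

A: 10×2 + 22×3 + 12×1 = 98
B: 10×1 + 22×1 + 12×2 = 56
C: 10×3 + 22×2 + 12×3 = 110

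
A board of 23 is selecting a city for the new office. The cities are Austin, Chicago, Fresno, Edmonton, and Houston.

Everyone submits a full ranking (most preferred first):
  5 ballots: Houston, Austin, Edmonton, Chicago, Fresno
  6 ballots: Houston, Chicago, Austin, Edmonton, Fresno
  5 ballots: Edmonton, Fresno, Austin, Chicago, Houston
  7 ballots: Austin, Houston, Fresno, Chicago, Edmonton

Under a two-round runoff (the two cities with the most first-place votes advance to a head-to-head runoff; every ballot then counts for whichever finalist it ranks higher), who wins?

Round 1 first-place votes: Austin 7, Chicago 0, Fresno 0, Edmonton 5, Houston 11. Houston and Austin advance.
Runoff: Houston is ranked above Austin on 11 ballots, Austin above Houston on 12.

Austin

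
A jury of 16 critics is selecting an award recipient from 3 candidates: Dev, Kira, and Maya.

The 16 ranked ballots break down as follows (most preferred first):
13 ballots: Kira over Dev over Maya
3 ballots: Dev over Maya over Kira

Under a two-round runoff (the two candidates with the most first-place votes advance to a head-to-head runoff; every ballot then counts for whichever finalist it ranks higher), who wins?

Round 1 first-place votes: Dev 3, Kira 13, Maya 0. Kira and Dev advance.
Runoff: Kira is ranked above Dev on 13 ballots, Dev above Kira on 3.

Kira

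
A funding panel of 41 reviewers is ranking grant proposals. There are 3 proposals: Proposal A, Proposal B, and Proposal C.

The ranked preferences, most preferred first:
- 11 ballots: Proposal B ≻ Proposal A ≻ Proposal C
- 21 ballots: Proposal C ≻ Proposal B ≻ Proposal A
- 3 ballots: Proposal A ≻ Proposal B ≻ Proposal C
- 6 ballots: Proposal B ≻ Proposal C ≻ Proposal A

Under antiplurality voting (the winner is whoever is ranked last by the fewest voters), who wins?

Last-place votes: Proposal A 27, Proposal B 0, Proposal C 14.

Proposal B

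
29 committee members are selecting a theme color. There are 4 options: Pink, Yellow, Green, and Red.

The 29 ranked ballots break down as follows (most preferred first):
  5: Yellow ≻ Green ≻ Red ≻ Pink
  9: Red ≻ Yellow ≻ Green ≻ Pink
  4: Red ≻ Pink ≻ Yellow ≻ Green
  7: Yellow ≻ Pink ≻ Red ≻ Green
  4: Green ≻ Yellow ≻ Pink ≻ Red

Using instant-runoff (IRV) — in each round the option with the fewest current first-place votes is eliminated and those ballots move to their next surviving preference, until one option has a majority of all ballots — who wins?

Yellow

Round 1: Pink 0, Yellow 12, Green 4, Red 13. Pink eliminated.
Round 2: Yellow 12, Green 4, Red 13. Green eliminated.
Round 3: Yellow 16, Red 13. Yellow has a majority (≥15).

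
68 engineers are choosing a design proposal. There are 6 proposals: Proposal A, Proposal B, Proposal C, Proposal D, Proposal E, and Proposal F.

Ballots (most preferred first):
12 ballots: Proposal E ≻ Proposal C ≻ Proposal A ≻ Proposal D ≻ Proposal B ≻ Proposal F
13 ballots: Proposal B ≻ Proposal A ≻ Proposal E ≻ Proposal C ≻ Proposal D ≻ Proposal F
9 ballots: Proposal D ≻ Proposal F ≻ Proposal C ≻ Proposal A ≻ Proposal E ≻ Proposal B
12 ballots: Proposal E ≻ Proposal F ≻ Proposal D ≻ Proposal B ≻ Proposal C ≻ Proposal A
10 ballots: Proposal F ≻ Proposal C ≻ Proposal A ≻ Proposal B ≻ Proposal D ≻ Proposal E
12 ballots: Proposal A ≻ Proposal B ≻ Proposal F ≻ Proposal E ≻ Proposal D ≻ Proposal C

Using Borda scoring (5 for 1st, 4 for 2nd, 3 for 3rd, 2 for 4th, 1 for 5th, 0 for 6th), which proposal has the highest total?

Proposal A: 12×3 + 13×4 + 9×2 + 12×0 + 10×3 + 12×5 = 196
Proposal B: 12×1 + 13×5 + 9×0 + 12×2 + 10×2 + 12×4 = 169
Proposal C: 12×4 + 13×2 + 9×3 + 12×1 + 10×4 + 12×0 = 153
Proposal D: 12×2 + 13×1 + 9×5 + 12×3 + 10×1 + 12×1 = 140
Proposal E: 12×5 + 13×3 + 9×1 + 12×5 + 10×0 + 12×2 = 192
Proposal F: 12×0 + 13×0 + 9×4 + 12×4 + 10×5 + 12×3 = 170

Proposal A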